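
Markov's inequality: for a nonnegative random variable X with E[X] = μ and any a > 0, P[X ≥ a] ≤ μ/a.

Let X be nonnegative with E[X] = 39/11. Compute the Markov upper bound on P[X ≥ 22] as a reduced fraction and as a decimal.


μ = E[X] = 39/11, a = 22.
Markov: P[X ≥ 22] ≤ μ/a = (39/11)/22 = 39/242.
Numerically: ≈ 0.1612.
(Since a = 22 > μ = 3.5455, the bound 39/242 is < 1 and informative.)

P[X ≥ 22] ≤ 39/242 ≈ 0.1612.


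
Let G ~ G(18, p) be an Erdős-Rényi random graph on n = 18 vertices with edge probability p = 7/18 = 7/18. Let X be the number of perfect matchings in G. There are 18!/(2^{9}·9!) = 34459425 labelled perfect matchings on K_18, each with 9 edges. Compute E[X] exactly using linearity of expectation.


K_18 has 18!/(2^{9}·9!) = 34459425 labelled perfect matchings.
For each such perfect matching H, let X_H = 1 if all 9 edges of H are present in G. Then P[X_H = 1] = p^{9} = (7/18)^{9} = 40353607/198359290368.
Summing the indicators: E[X] = Σ_H E[X_H] = 34459425 · p^{9} = 34459425 · 40353607/198359290368 = 17167433257975/2448880128.
Numerically: E[X] ≈ 7010.3.

E[X] = 34459425 · (7/18)^{9} = 17167433257975/2448880128 ≈ 7010.3.


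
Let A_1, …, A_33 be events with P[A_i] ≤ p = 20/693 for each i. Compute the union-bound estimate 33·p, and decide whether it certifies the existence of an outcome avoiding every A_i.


Union bound: P[∪_{i=1}^{33} A_i] ≤ Σ_i P[A_i] ≤ 33·p = 33·(20/693) = 20/21.
Numerically: 20/21 ≈ 0.952381.
Is 20/21 < 1? YES.
Since P[∪ A_i] ≤ 20/21 < 1, the complement has P[∩ A_i^c] ≥ 1 − 20/21 = 1/21 > 0, so some outcome avoids every A_i.

33·p = 20/21 ≈ 0.952381; existence CERTIFIED by the union bound.


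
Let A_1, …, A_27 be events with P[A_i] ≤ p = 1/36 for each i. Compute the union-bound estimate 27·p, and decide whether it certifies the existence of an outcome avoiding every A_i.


Union bound: P[∪_{i=1}^{27} A_i] ≤ Σ_i P[A_i] ≤ 27·p = 27·(1/36) = 3/4.
Numerically: 3/4 ≈ 0.750.
Is 3/4 < 1? YES.
Since P[∪ A_i] ≤ 3/4 < 1, the complement has P[∩ A_i^c] ≥ 1 − 3/4 = 1/4 > 0, so some outcome avoids every A_i.

27·p = 3/4 ≈ 0.750; existence CERTIFIED by the union bound.


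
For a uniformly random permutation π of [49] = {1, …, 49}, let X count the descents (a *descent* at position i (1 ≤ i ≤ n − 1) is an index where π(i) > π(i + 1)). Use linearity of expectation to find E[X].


Write X = Σ X_I over i = 1, …, 48, with X_I the indicator of one descent.
There are 48 indicators.
For each fixed i, the pair (π(i), π(i+1)) is a uniformly random ordered pair of distinct values from {1, …, 49}; by symmetry P[π(i) > π(i+1)] = 1/2.
By linearity: E[X] = 48 · (1/2) = (49 − 1) · (1/2) = 24 ≈ 24.00000.

E[X] = 24 = 24.00000.


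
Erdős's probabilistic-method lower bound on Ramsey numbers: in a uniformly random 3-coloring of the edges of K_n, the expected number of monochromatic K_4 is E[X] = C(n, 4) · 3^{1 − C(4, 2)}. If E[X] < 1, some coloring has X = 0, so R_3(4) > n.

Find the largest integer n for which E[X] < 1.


We need C(n, 4) · 3^{1 − 6} < 1, i.e. C(n, 4) < 3^{6 − 1} = 243.
Check values of n near the boundary:
  n = 9: C(9, 4) = 126; 126 < 243? YES
  n = 10: C(10, 4) = 210; 210 < 243? YES
  n = 11: C(11, 4) = 330; 330 < 243? NO
  n = 12: C(12, 4) = 495; 495 < 243? NO
  n = 13: C(13, 4) = 715; 715 < 243? NO
The largest n with C(n, 4) < 243 is n = 10 (where E[X] = 70/81 ≈ 0.864198). Hence R_3(4) > 10, i.e. R_3(4) ≥ 11.

Largest n = 10; hence R_3(4) > 10.


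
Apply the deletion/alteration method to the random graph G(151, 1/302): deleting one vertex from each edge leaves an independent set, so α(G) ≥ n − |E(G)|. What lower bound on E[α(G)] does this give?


E[|E(G)|] = C(151, 2)·p = 11325 · (1/302) = 75/2.
E[α(G)] ≥ n − E[|E(G)|] = 151 − 75/2 = 227/2.
Numerically: ≈ 113.50000.
(This is only a lower bound; the true E[α(G)] may be larger.)

E[α(G)] ≥ 227/2 ≈ 113.50000.


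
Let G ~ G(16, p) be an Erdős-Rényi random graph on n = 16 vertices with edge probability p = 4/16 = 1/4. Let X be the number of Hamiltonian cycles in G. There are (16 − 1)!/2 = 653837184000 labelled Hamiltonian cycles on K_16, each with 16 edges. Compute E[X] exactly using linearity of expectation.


K_16 has (16 − 1)!/2 = 653837184000 labelled Hamiltonian cycles.
For each such Hamiltonian cycle H, let X_H = 1 if all 16 edges of H are present in G. Then P[X_H = 1] = p^{16} = (1/4)^{16} = 1/4294967296.
By linearity: E[X] = Σ_H E[X_H] = 653837184000 · p^{16} = 653837184000 · 1/4294967296 = 638512875/4194304.
Numerically: E[X] ≈ 152.

E[X] = 653837184000 · (1/4)^{16} = 638512875/4194304 ≈ 152.


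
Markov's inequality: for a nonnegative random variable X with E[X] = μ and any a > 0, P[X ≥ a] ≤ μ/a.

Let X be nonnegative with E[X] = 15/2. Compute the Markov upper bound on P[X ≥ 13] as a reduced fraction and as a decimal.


μ = E[X] = 15/2, a = 13.
Markov: P[X ≥ 13] ≤ μ/a = (15/2)/13 = 15/26.
Numerically: ≈ 0.577.
(Since a = 13 > μ = 7.500, the bound 15/26 is < 1 and informative.)

P[X ≥ 13] ≤ 15/26 ≈ 0.577.


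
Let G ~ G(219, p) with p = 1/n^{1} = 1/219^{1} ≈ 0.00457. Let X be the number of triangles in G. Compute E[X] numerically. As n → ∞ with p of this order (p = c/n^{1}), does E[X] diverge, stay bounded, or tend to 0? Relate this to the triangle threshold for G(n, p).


Number of potential triangles: C(219, 3) = 1726669.
Each occurs with probability p³ ≈ (0.00457)³ ≈ 9.52067e-08.
By linearity: E[X] = C(219, 3)·p³ ≈ 1726669 · 9.52067e-08 ≈ 0.164.
Here α = 1, so p = 1/n is exactly at the triangle threshold p ~ 1/n. Asymptotically E[X] → c³/6 = 1³/6 = 1/6 ≈ 0.167, a bounded constant. In this regime the triangle count is asymptotically Poisson(c³/6).

E[X] ≈ 0.164; in regime p = Θ(1/n^{1}) E[X] stays bounded (at the triangle threshold p ~ 1/n).


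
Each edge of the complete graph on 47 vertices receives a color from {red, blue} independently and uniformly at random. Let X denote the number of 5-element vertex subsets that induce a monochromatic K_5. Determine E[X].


Let X = Σ_S X_S over the C(47, 5) = 1533939 subsets S of size 5, where X_S = 1 if the K_5 on S is monochromatic.
For a fixed S, the K_5 on S has C(5, 2) = 10 edges. P[all 10 edges red] = (1/2)^10, and likewise for blue, so P[monochromatic] = 2·(1/2)^10 = 2^{1 − 10} = 1/512.
By linearity: E[X] = C(47, 5) · 2^{1 − 10} = 1533939 · 1/512 = 1533939/512.
Numerically: E[X] ≈ 2995.974609.

E[X] = C(47,5)·2^(1−C(5,2)) = 1533939/512 ≈ 2995.974609.


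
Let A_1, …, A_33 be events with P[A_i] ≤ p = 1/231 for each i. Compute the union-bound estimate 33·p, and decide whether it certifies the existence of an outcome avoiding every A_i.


Union bound: P[∪_{i=1}^{33} A_i] ≤ Σ_i P[A_i] ≤ 33·p = 33·(1/231) = 1/7.
Numerically: 1/7 ≈ 0.14286.
Is 1/7 < 1? YES.
Since P[∪ A_i] ≤ 1/7 < 1, the complement has P[∩ A_i^c] ≥ 1 − 1/7 = 6/7 > 0, so some outcome avoids every A_i.

33·p = 1/7 ≈ 0.14286; existence CERTIFIED by the union bound.


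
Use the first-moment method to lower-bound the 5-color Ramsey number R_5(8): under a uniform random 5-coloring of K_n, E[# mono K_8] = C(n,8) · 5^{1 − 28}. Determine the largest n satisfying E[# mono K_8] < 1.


We need C(n, 8) · 5^{1 − 28} < 1, i.e. C(n, 8) < 5^{28 − 1} = 7450580596923828125.
Check values of n near the boundary:
  n = 862: C(862, 8) = 7317951015318931845; 7317951015318931845 < 7450580596923828125? YES
  n = 863: C(863, 8) = 7386423071602617757; 7386423071602617757 < 7450580596923828125? YES
  n = 864: C(864, 8) = 7455455062926006708; 7455455062926006708 < 7450580596923828125? NO
  n = 865: C(865, 8) = 7525050909487743060; 7525050909487743060 < 7450580596923828125? NO
The largest n with C(n, 8) < 7450580596923828125 is n = 863 (where E[X] = 7386423071602617757/7450580596923828125 ≈ 0.991389). Hence R_5(8) > 863, i.e. R_5(8) ≥ 864.

Largest n = 863; hence R_5(8) > 863.


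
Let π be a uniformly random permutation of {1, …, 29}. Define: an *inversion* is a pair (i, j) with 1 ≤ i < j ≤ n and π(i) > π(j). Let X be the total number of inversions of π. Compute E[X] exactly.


Write X = Σ X_I over the C(29, 2) = 406 pairs i < j, with X_I the indicator of one inversion.
There are 406 indicators.
For each fixed pair i < j, the values π(i) and π(j) are two distinct elements of {1, …, 29} in uniformly random order; by symmetry P[π(i) > π(j)] = 1/2.
By linearity: E[X] = 406 · (1/2) = C(29, 2) · (1/2) = 406/2 = 203 ≈ 203.00000.

E[X] = 203 = 203.00000.


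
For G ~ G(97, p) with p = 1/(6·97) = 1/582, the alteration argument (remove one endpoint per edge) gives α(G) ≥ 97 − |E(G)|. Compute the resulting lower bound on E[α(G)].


E[|E(G)|] = C(97, 2)·p = 4656 · (1/582) = 8.
E[α(G)] ≥ n − E[|E(G)|] = 97 − 8 = 89.
Numerically: ≈ 89.000.
(This is only a lower bound; the true E[α(G)] may be larger.)

E[α(G)] ≥ 89 ≈ 89.000.


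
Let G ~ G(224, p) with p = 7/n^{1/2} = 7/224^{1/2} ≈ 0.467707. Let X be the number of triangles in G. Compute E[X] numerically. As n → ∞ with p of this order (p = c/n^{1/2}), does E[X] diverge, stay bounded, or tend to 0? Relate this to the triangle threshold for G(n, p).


Number of potential triangles: C(224, 3) = 1848224.
Each occurs with probability p³ ≈ (0.467707)³ ≈ 1.02310944e-01.
By linearity: E[X] = C(224, 3)·p³ ≈ 1848224 · 1.02310944e-01 ≈ 189093.542477.
Since α = 1/2 < 1, p = c/n^{1/2} ≫ 1/n is above the triangle threshold p ~ 1/n. Asymptotically E[X] ~ (c³/6)·n^{3(1−α)} = (7³/6)·n^{1.5} → ∞; triangles are abundant w.h.p.

E[X] ≈ 189093.542477; in regime p = Θ(1/n^{1/2}) E[X] diverges (above the triangle threshold p ~ 1/n).


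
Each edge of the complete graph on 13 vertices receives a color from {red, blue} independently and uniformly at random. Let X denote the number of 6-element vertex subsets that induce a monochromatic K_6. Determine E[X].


Let X = Σ_S X_S over the C(13, 6) = 1716 subsets S of size 6, where X_S = 1 if the K_6 on S is monochromatic.
For a fixed S, the K_6 on S has C(6, 2) = 15 edges. P[all 15 edges red] = (1/2)^15, and likewise for blue, so P[monochromatic] = 2·(1/2)^15 = 2^{1 − 15} = 1/16384.
By linearity: E[X] = C(13, 6) · 2^{1 − 15} = 1716 · 1/16384 = 429/4096.
Numerically: E[X] ≈ 0.105.

E[X] = C(13,6)·2^(1−C(6,2)) = 429/4096 ≈ 0.105.


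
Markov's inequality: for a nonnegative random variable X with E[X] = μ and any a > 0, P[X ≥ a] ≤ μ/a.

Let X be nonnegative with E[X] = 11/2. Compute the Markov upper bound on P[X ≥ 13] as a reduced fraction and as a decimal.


μ = E[X] = 11/2, a = 13.
Markov: P[X ≥ 13] ≤ μ/a = (11/2)/13 = 11/26.
Numerically: ≈ 0.4231.
(Since a = 13 > μ = 5.5000, the bound 11/26 is < 1 and informative.)

P[X ≥ 13] ≤ 11/26 ≈ 0.4231.


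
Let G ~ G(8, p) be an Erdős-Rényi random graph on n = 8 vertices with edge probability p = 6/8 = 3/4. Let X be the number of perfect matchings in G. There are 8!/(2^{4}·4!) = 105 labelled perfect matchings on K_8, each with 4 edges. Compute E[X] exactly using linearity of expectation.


K_8 has 8!/(2^{4}·4!) = 105 labelled perfect matchings.
For each such perfect matching H, let X_H = 1 if all 4 edges of H are present in G. Then P[X_H = 1] = p^{4} = (3/4)^{4} = 81/256.
By linearity: E[X] = Σ_H E[X_H] = 105 · p^{4} = 105 · 81/256 = 8505/256.
Numerically: E[X] ≈ 33.2.

E[X] = 105 · (3/4)^{4} = 8505/256 ≈ 33.2.


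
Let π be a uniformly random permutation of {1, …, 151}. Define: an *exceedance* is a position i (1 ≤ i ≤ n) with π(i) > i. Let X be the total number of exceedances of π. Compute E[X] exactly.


Write X = Σ_{i=1}^{151} X_i, where X_i = 1_{π(i) > i}.
For each fixed i, π(i) is uniform over {1, …, 151} (marginal of a uniform permutation), so P[π(i) > i] = (n − i)/n. Summing: Σ_{i=1}^{151} (n − i)/n = (0 + 1 + … + 150)/151 = 151(151 − 1)/(2·151) = (151 − 1)/2.
Hence E[X] = Σ_{i=1}^{151} (151 − i)/151 = 75 ≈ 75.000.

E[X] = 75 = 75.000.


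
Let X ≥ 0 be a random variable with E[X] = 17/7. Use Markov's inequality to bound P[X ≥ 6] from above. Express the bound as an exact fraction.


μ = E[X] = 17/7, a = 6.
Markov: P[X ≥ 6] ≤ μ/a = (17/7)/6 = 17/42.
Numerically: ≈ 0.4048.
(Since a = 6 > μ = 2.4286, the bound 17/42 is < 1 and informative.)

P[X ≥ 6] ≤ 17/42 ≈ 0.4048.


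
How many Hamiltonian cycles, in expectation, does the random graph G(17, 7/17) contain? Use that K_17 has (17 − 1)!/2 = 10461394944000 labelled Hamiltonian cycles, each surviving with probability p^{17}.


K_17 has (17 − 1)!/2 = 10461394944000 labelled Hamiltonian cycles.
For each such Hamiltonian cycle H, let X_H = 1 if all 17 edges of H are present in G. Then P[X_H = 1] = p^{17} = (7/17)^{17} = 232630513987207/827240261886336764177.
By linearity: E[X] = Σ_H E[X_H] = 10461394944000 · p^{17} = 10461394944000 · 232630513987207/827240261886336764177 = 2433639682845888590481408000/827240261886336764177.
Numerically: E[X] ≈ 2.9419e+06.

E[X] = 10461394944000 · (7/17)^{17} = 2433639682845888590481408000/827240261886336764177 ≈ 2.9419e+06.


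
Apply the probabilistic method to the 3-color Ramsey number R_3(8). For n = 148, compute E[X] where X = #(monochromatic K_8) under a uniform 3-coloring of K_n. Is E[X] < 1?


E[X] = C(148, 8) · 3^{1 − 28} = 4709614623714 · 3^{−27} = 4709614623714/7625597484987.
As a reduced fraction: E[X] = 523290513746/847288609443 ≈ 0.6176.
Is E[X] < 1? YES.
Since E[X] < 1, there exists a 3-coloring of K_{148} with no monochromatic K_8; hence R_3(8) > 148.

E[X] = 523290513746/847288609443 ≈ 0.6176; E[X] < 1, so R_3(8) > 148.


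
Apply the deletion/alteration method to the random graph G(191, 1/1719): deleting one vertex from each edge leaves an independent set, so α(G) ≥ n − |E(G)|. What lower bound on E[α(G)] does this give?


E[|E(G)|] = C(191, 2)·p = 18145 · (1/1719) = 95/9.
E[α(G)] ≥ n − E[|E(G)|] = 191 − 95/9 = 1624/9.
Numerically: ≈ 180.444444.
(This is only a lower bound; the true E[α(G)] may be larger.)

E[α(G)] ≥ 1624/9 ≈ 180.444444.


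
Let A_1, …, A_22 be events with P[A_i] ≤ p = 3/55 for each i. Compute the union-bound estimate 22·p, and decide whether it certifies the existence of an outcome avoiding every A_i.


Union bound: P[∪_{i=1}^{22} A_i] ≤ Σ_i P[A_i] ≤ 22·p = 22·(3/55) = 6/5.
Numerically: 6/5 ≈ 1.2000.
Is 6/5 < 1? NO.
Since the bound 6/5 is ≥ 1, the union bound is uninformative here; it does NOT by itself certify existence.

22·p = 6/5 ≈ 1.2000; existence NOT certified by the union bound.


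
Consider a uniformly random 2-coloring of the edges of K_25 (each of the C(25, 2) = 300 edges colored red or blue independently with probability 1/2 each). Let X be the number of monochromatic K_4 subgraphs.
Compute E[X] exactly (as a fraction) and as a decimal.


Let X = Σ_S X_S over the C(25, 4) = 12650 subsets S of size 4, where X_S = 1 if the K_4 on S is monochromatic.
For a fixed S, the K_4 on S has C(4, 2) = 6 edges. P[all 6 edges red] = (1/2)^6, and likewise for blue, so P[monochromatic] = 2·(1/2)^6 = 2^{1 − 6} = 1/32.
Summing: E[X] = C(25, 4) · 2^{1 − 6} = 12650 · 1/32 = 6325/16.
Numerically: E[X] ≈ 395.31250.

E[X] = C(25,4)·2^(1−C(4,2)) = 6325/16 ≈ 395.31250.


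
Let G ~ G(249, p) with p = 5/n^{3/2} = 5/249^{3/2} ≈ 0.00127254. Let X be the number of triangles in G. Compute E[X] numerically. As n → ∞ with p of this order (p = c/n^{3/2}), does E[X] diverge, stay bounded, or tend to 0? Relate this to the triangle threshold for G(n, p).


Number of potential triangles: C(249, 3) = 2542124.
Each occurs with probability p³ ≈ (0.00127254)³ ≈ 2.06069136e-09.
By linearity: E[X] = C(249, 3)·p³ ≈ 2542124 · 2.06069136e-09 ≈ 0.005239.
Since α = 3/2 > 1, p = c/n^{3/2} = o(1/n) is below the triangle threshold p ~ 1/n. Asymptotically E[X] ~ (c³/6)·n^{3(1−α)} = (5³/6)·n^{-1.5} → 0, so by Markov's inequality G has no triangles w.h.p.

E[X] ≈ 0.005239; in regime p = Θ(1/n^{3/2}) E[X] tends to 0 (below the triangle threshold p ~ 1/n).


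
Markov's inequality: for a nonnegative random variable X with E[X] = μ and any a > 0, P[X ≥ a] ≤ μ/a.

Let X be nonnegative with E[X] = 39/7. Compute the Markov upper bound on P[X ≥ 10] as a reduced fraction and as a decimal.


μ = E[X] = 39/7, a = 10.
Markov: P[X ≥ 10] ≤ μ/a = (39/7)/10 = 39/70.
Numerically: ≈ 0.55714.
(Since a = 10 > μ = 5.57143, the bound 39/70 is < 1 and informative.)

P[X ≥ 10] ≤ 39/70 ≈ 0.55714.


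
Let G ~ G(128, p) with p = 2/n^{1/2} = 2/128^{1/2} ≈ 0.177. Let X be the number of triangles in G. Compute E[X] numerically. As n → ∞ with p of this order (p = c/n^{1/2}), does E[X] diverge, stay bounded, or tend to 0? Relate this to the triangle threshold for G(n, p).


Number of potential triangles: C(128, 3) = 341376.
Each occurs with probability p³ ≈ (0.177)³ ≈ 5.52427e-03.
By linearity: E[X] = C(128, 3)·p³ ≈ 341376 · 5.52427e-03 ≈ 1885.854.
Since α = 1/2 < 1, p = c/n^{1/2} ≫ 1/n is above the triangle threshold p ~ 1/n. Asymptotically E[X] ~ (c³/6)·n^{3(1−α)} = (2³/6)·n^{1.5} → ∞; triangles are abundant w.h.p.

E[X] ≈ 1885.854; in regime p = Θ(1/n^{1/2}) E[X] diverges (above the triangle threshold p ~ 1/n).


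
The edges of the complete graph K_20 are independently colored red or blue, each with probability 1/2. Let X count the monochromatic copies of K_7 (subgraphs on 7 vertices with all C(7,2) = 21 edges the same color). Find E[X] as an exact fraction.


Let X = Σ_S X_S over the C(20, 7) = 77520 subsets S of size 7, where X_S = 1 if the K_7 on S is monochromatic.
For a fixed S, the K_7 on S has C(7, 2) = 21 edges. P[all 21 edges red] = (1/2)^21, and likewise for blue, so P[monochromatic] = 2·(1/2)^21 = 2^{1 − 21} = 1/1048576.
By linearity of expectation: E[X] = C(20, 7) · 2^{1 − 21} = 77520 · 1/1048576 = 4845/65536.
Numerically: E[X] ≈ 0.073929.

E[X] = C(20,7)·2^(1−C(7,2)) = 4845/65536 ≈ 0.073929.


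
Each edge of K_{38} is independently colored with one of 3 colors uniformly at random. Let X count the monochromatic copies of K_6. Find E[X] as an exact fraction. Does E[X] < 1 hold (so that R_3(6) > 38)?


E[X] = C(38, 6) · 3^{1 − 15} = 2760681 · 3^{−14} = 2760681/4782969.
As a reduced fraction: E[X] = 920227/1594323 ≈ 0.5772.
Is E[X] < 1? YES.
Since E[X] < 1, there exists a 3-coloring of K_{38} with no monochromatic K_6; hence R_3(6) > 38.

E[X] = 920227/1594323 ≈ 0.5772; E[X] < 1, so R_3(6) > 38.


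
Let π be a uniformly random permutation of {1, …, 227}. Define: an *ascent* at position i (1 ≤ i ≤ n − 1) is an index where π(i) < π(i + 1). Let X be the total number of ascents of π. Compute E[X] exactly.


Write X = Σ X_I over i = 1, …, 226, with X_I the indicator of one ascent.
There are 226 indicators.
For each fixed i, the pair (π(i), π(i+1)) is a uniformly random ordered pair of distinct values from {1, …, 227}; by symmetry P[π(i) < π(i+1)] = 1/2.
By linearity: E[X] = 226 · (1/2) = (227 − 1) · (1/2) = 113 ≈ 113.0000.

E[X] = 113 = 113.0000.


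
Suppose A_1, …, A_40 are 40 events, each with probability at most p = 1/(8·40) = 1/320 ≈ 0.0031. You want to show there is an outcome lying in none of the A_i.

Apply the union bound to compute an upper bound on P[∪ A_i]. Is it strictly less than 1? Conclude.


Union bound: P[∪_{i=1}^{40} A_i] ≤ Σ_i P[A_i] ≤ 40·p = 40·(1/320) = 1/8.
Numerically: 1/8 ≈ 0.1250.
Is 1/8 < 1? YES.
Since P[∪ A_i] ≤ 1/8 < 1, the complement has P[∩ A_i^c] ≥ 1 − 1/8 = 7/8 > 0, so some outcome avoids every A_i.

40·p = 1/8 ≈ 0.1250; existence CERTIFIED by the union bound.


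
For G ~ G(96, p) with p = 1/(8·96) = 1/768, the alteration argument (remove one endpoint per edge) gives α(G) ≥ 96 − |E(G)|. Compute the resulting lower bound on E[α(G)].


E[|E(G)|] = C(96, 2)·p = 4560 · (1/768) = 95/16.
E[α(G)] ≥ n − E[|E(G)|] = 96 − 95/16 = 1441/16.
Numerically: ≈ 90.0625.
(This is only a lower bound; the true E[α(G)] may be larger.)

E[α(G)] ≥ 1441/16 ≈ 90.0625.


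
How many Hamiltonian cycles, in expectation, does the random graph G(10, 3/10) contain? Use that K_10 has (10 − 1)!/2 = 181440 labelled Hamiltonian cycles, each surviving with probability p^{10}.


K_10 has (10 − 1)!/2 = 181440 labelled Hamiltonian cycles.
For each such Hamiltonian cycle H, let X_H = 1 if all 10 edges of H are present in G. Then P[X_H = 1] = p^{10} = (3/10)^{10} = 59049/10000000000.
Summing the indicators: E[X] = Σ_H E[X_H] = 181440 · p^{10} = 181440 · 59049/10000000000 = 33480783/31250000.
Numerically: E[X] ≈ 1.07.

E[X] = 181440 · (3/10)^{10} = 33480783/31250000 ≈ 1.07.


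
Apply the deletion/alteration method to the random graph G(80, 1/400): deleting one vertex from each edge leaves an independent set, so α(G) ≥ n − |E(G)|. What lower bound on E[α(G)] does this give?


E[|E(G)|] = C(80, 2)·p = 3160 · (1/400) = 79/10.
E[α(G)] ≥ n − E[|E(G)|] = 80 − 79/10 = 721/10.
Numerically: ≈ 72.10000.
(This is only a lower bound; the true E[α(G)] may be larger.)

E[α(G)] ≥ 721/10 ≈ 72.10000.


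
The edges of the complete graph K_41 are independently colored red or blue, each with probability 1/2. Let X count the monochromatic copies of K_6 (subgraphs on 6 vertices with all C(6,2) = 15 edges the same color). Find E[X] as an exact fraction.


Let X = Σ_S X_S over the C(41, 6) = 4496388 subsets S of size 6, where X_S = 1 if the K_6 on S is monochromatic.
For a fixed S, the K_6 on S has C(6, 2) = 15 edges. P[all 15 edges red] = (1/2)^15, and likewise for blue, so P[monochromatic] = 2·(1/2)^15 = 2^{1 − 15} = 1/16384.
Summing: E[X] = C(41, 6) · 2^{1 − 15} = 4496388 · 1/16384 = 1124097/4096.
Numerically: E[X] ≈ 274.43774.

E[X] = C(41,6)·2^(1−C(6,2)) = 1124097/4096 ≈ 274.43774.


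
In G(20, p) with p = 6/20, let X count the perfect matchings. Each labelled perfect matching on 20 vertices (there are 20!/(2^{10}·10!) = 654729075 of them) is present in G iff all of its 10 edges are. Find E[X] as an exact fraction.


K_20 has 20!/(2^{10}·10!) = 654729075 labelled perfect matchings.
For each such perfect matching H, let X_H = 1 if all 10 edges of H are present in G. Then P[X_H = 1] = p^{10} = (3/10)^{10} = 59049/10000000000.
Summing the indicators: E[X] = Σ_H E[X_H] = 654729075 · p^{10} = 654729075 · 59049/10000000000 = 1546443885987/400000000.
Numerically: E[X] ≈ 3866.1.

E[X] = 654729075 · (3/10)^{10} = 1546443885987/400000000 ≈ 3866.1.


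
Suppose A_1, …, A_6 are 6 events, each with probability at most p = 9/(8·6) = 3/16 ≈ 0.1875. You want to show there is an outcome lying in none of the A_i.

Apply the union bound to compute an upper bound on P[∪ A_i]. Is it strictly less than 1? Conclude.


Union bound: P[∪_{i=1}^{6} A_i] ≤ Σ_i P[A_i] ≤ 6·p = 6·(3/16) = 9/8.
Numerically: 9/8 ≈ 1.1250.
Is 9/8 < 1? NO.
Since the bound 9/8 is ≥ 1, the union bound is uninformative here; it does NOT by itself certify existence.

6·p = 9/8 ≈ 1.1250; existence NOT certified by the union bound.


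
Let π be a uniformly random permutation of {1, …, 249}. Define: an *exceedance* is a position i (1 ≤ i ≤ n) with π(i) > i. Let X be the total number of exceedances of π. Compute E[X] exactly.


Write X = Σ_{i=1}^{249} X_i, where X_i = 1_{π(i) > i}.
For each fixed i, π(i) is uniform over {1, …, 249} (marginal of a uniform permutation), so P[π(i) > i] = (n − i)/n. Summing: Σ_{i=1}^{249} (n − i)/n = (0 + 1 + … + 248)/249 = 249(249 − 1)/(2·249) = (249 − 1)/2.
Hence E[X] = Σ_{i=1}^{249} (249 − i)/249 = 124 ≈ 124.000.

E[X] = 124 = 124.000.


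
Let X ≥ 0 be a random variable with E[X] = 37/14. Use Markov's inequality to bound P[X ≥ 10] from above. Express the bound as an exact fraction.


μ = E[X] = 37/14, a = 10.
Markov: P[X ≥ 10] ≤ μ/a = (37/14)/10 = 37/140.
Numerically: ≈ 0.26429.
(Since a = 10 > μ = 2.64286, the bound 37/140 is < 1 and informative.)

P[X ≥ 10] ≤ 37/140 ≈ 0.26429.


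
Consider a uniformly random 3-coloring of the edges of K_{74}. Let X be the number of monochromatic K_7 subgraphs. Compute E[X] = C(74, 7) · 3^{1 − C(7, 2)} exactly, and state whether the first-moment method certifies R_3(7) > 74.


E[X] = C(74, 7) · 3^{1 − 21} = 1799579064 · 3^{−20} = 1799579064/3486784401.
As a reduced fraction: E[X] = 599859688/1162261467 ≈ 0.5161142.
Is E[X] < 1? YES.
Since E[X] < 1, there exists a 3-coloring of K_{74} with no monochromatic K_7; hence R_3(7) > 74.

E[X] = 599859688/1162261467 ≈ 0.5161142; E[X] < 1, so R_3(7) > 74.


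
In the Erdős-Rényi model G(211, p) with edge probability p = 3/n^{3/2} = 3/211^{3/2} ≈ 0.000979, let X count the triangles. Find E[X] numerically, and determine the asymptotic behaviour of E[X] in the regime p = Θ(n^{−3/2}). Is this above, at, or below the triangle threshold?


Number of potential triangles: C(211, 3) = 1543465.
Each occurs with probability p³ ≈ (0.000979)³ ≈ 9.37762e-10.
By linearity: E[X] = C(211, 3)·p³ ≈ 1543465 · 9.37762e-10 ≈ 0.001.
Since α = 3/2 > 1, p = c/n^{3/2} = o(1/n) is below the triangle threshold p ~ 1/n. Asymptotically E[X] ~ (c³/6)·n^{3(1−α)} = (3³/6)·n^{-1.5} → 0, so by Markov's inequality G has no triangles w.h.p.

E[X] ≈ 0.001; in regime p = Θ(1/n^{3/2}) E[X] tends to 0 (below the triangle threshold p ~ 1/n).


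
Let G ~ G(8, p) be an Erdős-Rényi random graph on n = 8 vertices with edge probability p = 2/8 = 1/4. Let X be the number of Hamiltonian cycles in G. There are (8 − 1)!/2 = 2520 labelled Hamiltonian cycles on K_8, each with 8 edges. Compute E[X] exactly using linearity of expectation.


K_8 has (8 − 1)!/2 = 2520 labelled Hamiltonian cycles.
For each such Hamiltonian cycle H, let X_H = 1 if all 8 edges of H are present in G. Then P[X_H = 1] = p^{8} = (1/4)^{8} = 1/65536.
By linearity of expectation: E[X] = Σ_H E[X_H] = 2520 · p^{8} = 2520 · 1/65536 = 315/8192.
Numerically: E[X] ≈ 0.0385.

E[X] = 2520 · (1/4)^{8} = 315/8192 ≈ 0.0385.


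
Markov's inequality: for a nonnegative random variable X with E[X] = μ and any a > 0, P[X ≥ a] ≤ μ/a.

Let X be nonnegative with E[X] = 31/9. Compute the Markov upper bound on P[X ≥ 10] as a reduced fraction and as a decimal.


μ = E[X] = 31/9, a = 10.
Markov: P[X ≥ 10] ≤ μ/a = (31/9)/10 = 31/90.
Numerically: ≈ 0.3444.
(Since a = 10 > μ = 3.4444, the bound 31/90 is < 1 and informative.)

P[X ≥ 10] ≤ 31/90 ≈ 0.3444.


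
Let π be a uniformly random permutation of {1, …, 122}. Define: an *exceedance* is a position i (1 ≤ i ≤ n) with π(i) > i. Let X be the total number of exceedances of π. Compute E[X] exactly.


Write X = Σ_{i=1}^{122} X_i, where X_i = 1_{π(i) > i}.
For each fixed i, π(i) is uniform over {1, …, 122} (marginal of a uniform permutation), so P[π(i) > i] = (n − i)/n. Summing: Σ_{i=1}^{122} (n − i)/n = (0 + 1 + … + 121)/122 = 122(122 − 1)/(2·122) = (122 − 1)/2.
Hence E[X] = Σ_{i=1}^{122} (122 − i)/122 = 121/2 ≈ 60.50000.

E[X] = 121/2 = 60.50000.


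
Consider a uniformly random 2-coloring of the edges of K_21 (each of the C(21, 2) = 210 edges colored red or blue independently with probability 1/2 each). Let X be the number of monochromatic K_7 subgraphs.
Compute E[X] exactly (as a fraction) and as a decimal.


Let X = Σ_S X_S over the C(21, 7) = 116280 subsets S of size 7, where X_S = 1 if the K_7 on S is monochromatic.
For a fixed S, the K_7 on S has C(7, 2) = 21 edges. P[all 21 edges red] = (1/2)^21, and likewise for blue, so P[monochromatic] = 2·(1/2)^21 = 2^{1 − 21} = 1/1048576.
By linearity of expectation: E[X] = C(21, 7) · 2^{1 − 21} = 116280 · 1/1048576 = 14535/131072.
Numerically: E[X] ≈ 0.11089.

E[X] = C(21,7)·2^(1−C(7,2)) = 14535/131072 ≈ 0.11089.


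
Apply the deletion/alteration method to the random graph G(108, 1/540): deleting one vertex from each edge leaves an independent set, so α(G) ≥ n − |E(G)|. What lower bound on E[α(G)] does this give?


E[|E(G)|] = C(108, 2)·p = 5778 · (1/540) = 107/10.
E[α(G)] ≥ n − E[|E(G)|] = 108 − 107/10 = 973/10.
Numerically: ≈ 97.300000.
(This is only a lower bound; the true E[α(G)] may be larger.)

E[α(G)] ≥ 973/10 ≈ 97.300000.


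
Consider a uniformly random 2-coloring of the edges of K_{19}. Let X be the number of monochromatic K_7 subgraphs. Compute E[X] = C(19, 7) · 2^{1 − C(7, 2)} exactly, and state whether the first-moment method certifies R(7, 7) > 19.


E[X] = C(19, 7) · 2^{1 − 21} = 50388 · 2^{−20} = 50388/1048576.
As a reduced fraction: E[X] = 12597/262144 ≈ 0.0481.
Is E[X] < 1? YES.
Since E[X] < 1, there exists a 2-coloring of K_{19} with no monochromatic K_7; hence R(7, 7) > 19.

E[X] = 12597/262144 ≈ 0.0481; E[X] < 1, so R(7, 7) > 19.


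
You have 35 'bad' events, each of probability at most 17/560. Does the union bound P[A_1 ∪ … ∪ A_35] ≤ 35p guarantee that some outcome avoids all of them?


Union bound: P[∪_{i=1}^{35} A_i] ≤ Σ_i P[A_i] ≤ 35·p = 35·(17/560) = 17/16.
Numerically: 17/16 ≈ 1.0625000.
Is 17/16 < 1? NO.
Since the bound 17/16 is ≥ 1, the union bound is uninformative here; it does NOT by itself certify existence.

35·p = 17/16 ≈ 1.0625000; existence NOT certified by the union bound.


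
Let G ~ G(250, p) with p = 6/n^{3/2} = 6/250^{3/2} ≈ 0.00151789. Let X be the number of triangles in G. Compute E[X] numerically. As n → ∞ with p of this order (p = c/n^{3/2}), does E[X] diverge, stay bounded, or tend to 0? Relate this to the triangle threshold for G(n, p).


Number of potential triangles: C(250, 3) = 2573000.
Each occurs with probability p³ ≈ (0.00151789)³ ≈ 3.49722611e-09.
By linearity: E[X] = C(250, 3)·p³ ≈ 2573000 · 3.49722611e-09 ≈ 0.008998.
Since α = 3/2 > 1, p = c/n^{3/2} = o(1/n) is below the triangle threshold p ~ 1/n. Asymptotically E[X] ~ (c³/6)·n^{3(1−α)} = (6³/6)·n^{-1.5} → 0, so by Markov's inequality G has no triangles w.h.p.

E[X] ≈ 0.008998; in regime p = Θ(1/n^{3/2}) E[X] tends to 0 (below the triangle threshold p ~ 1/n).


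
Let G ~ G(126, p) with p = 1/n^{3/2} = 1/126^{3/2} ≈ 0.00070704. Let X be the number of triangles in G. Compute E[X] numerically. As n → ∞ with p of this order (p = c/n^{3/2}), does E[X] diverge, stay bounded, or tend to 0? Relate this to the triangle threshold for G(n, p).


Number of potential triangles: C(126, 3) = 325500.
Each occurs with probability p³ ≈ (0.00070704)³ ≈ 3.5345371e-10.
By linearity: E[X] = C(126, 3)·p³ ≈ 325500 · 3.5345371e-10 ≈ 0.00012.
Since α = 3/2 > 1, p = c/n^{3/2} = o(1/n) is below the triangle threshold p ~ 1/n. Asymptotically E[X] ~ (c³/6)·n^{3(1−α)} = (1³/6)·n^{-1.5} → 0, so by Markov's inequality G has no triangles w.h.p.

E[X] ≈ 0.00012; in regime p = Θ(1/n^{3/2}) E[X] tends to 0 (below the triangle threshold p ~ 1/n).


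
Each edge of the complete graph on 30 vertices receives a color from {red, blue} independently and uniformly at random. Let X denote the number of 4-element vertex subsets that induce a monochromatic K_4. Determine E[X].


Let X = Σ_S X_S over the C(30, 4) = 27405 subsets S of size 4, where X_S = 1 if the K_4 on S is monochromatic.
For a fixed S, the K_4 on S has C(4, 2) = 6 edges. P[all 6 edges red] = (1/2)^6, and likewise for blue, so P[monochromatic] = 2·(1/2)^6 = 2^{1 − 6} = 1/32.
Summing: E[X] = C(30, 4) · 2^{1 − 6} = 27405 · 1/32 = 27405/32.
Numerically: E[X] ≈ 856.406250.

E[X] = C(30,4)·2^(1−C(4,2)) = 27405/32 ≈ 856.406250.


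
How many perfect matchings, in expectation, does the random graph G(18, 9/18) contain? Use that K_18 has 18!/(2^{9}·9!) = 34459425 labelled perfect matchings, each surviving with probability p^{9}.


K_18 has 18!/(2^{9}·9!) = 34459425 labelled perfect matchings.
For each such perfect matching H, let X_H = 1 if all 9 edges of H are present in G. Then P[X_H = 1] = p^{9} = (1/2)^{9} = 1/512.
By linearity: E[X] = Σ_H E[X_H] = 34459425 · p^{9} = 34459425 · 1/512 = 34459425/512.
Numerically: E[X] ≈ 6.73e+04.

E[X] = 34459425 · (1/2)^{9} = 34459425/512 ≈ 6.73e+04.


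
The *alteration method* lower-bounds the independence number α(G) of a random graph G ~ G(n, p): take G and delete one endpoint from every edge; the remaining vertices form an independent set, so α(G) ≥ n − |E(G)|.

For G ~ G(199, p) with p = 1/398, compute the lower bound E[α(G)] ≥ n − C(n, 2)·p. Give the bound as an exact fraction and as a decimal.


E[|E(G)|] = C(199, 2)·p = 19701 · (1/398) = 99/2.
E[α(G)] ≥ n − E[|E(G)|] = 199 − 99/2 = 299/2.
Numerically: ≈ 149.500.
(This is only a lower bound; the true E[α(G)] may be larger.)

E[α(G)] ≥ 299/2 ≈ 149.500.


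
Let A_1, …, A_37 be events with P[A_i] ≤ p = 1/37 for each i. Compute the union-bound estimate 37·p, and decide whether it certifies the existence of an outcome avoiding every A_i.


Union bound: P[∪_{i=1}^{37} A_i] ≤ Σ_i P[A_i] ≤ 37·p = 37·(1/37) = 1.
Numerically: 1 ≈ 1.000.
Is 1 < 1? NO.
Since the bound 1 is ≥ 1, the union bound is uninformative here; it does NOT by itself certify existence.

37·p = 1 ≈ 1.000; existence NOT certified by the union bound.


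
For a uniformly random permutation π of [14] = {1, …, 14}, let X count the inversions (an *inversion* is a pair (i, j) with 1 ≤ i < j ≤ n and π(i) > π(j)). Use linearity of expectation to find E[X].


Write X = Σ X_I over the C(14, 2) = 91 pairs i < j, with X_I the indicator of one inversion.
There are 91 indicators.
For each fixed pair i < j, the values π(i) and π(j) are two distinct elements of {1, …, 14} in uniformly random order; by symmetry P[π(i) > π(j)] = 1/2.
By linearity: E[X] = 91 · (1/2) = C(14, 2) · (1/2) = 91/2 = 91/2 ≈ 45.5000.

E[X] = 91/2 = 45.5000.


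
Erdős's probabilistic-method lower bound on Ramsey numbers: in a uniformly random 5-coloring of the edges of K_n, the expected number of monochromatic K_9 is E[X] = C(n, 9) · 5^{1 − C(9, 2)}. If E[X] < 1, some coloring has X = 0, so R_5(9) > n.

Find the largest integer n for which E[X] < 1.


We need C(n, 9) · 5^{1 − 36} < 1, i.e. C(n, 9) < 5^{36 − 1} = 2910383045673370361328125.
Check values of n near the boundary:
  n = 2170: C(2170, 9) = 2891746779868845075610510; 2891746779868845075610510 < 2910383045673370361328125? YES
  n = 2171: C(2171, 9) = 2903784578674959601827205; 2903784578674959601827205 < 2910383045673370361328125? YES
  n = 2172: C(2172, 9) = 2915866900084148060642020; 2915866900084148060642020 < 2910383045673370361328125? NO
The largest n with C(n, 9) < 2910383045673370361328125 is n = 2171 (where E[X] = 580756915734991920365441/582076609134674072265625 ≈ 0.997733). Hence R_5(9) > 2171, i.e. R_5(9) ≥ 2172.

Largest n = 2171; hence R_5(9) > 2171.


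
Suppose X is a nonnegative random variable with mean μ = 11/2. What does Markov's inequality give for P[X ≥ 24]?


μ = E[X] = 11/2, a = 24.
Markov: P[X ≥ 24] ≤ μ/a = (11/2)/24 = 11/48.
Numerically: ≈ 0.229.
(Since a = 24 > μ = 5.500, the bound 11/48 is < 1 and informative.)

P[X ≥ 24] ≤ 11/48 ≈ 0.229.


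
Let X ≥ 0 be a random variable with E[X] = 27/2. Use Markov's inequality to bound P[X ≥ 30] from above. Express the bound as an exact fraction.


μ = E[X] = 27/2, a = 30.
Markov: P[X ≥ 30] ≤ μ/a = (27/2)/30 = 9/20.
Numerically: ≈ 0.4500.
(Since a = 30 > μ = 13.5000, the bound 9/20 is < 1 and informative.)

P[X ≥ 30] ≤ 9/20 ≈ 0.4500.


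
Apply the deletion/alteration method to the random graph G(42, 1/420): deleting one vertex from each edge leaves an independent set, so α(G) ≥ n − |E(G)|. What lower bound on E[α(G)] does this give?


E[|E(G)|] = C(42, 2)·p = 861 · (1/420) = 41/20.
E[α(G)] ≥ n − E[|E(G)|] = 42 − 41/20 = 799/20.
Numerically: ≈ 39.95000.
(This is only a lower bound; the true E[α(G)] may be larger.)

E[α(G)] ≥ 799/20 ≈ 39.95000.


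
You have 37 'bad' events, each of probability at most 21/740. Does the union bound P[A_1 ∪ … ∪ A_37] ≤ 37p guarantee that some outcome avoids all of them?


Union bound: P[∪_{i=1}^{37} A_i] ≤ Σ_i P[A_i] ≤ 37·p = 37·(21/740) = 21/20.
Numerically: 21/20 ≈ 1.0500000.
Is 21/20 < 1? NO.
Since the bound 21/20 is ≥ 1, the union bound is uninformative here; it does NOT by itself certify existence.

37·p = 21/20 ≈ 1.0500000; existence NOT certified by the union bound.


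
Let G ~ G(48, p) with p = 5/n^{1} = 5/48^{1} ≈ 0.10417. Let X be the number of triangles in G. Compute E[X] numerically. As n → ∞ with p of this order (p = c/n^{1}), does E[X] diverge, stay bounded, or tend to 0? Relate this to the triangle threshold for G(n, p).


Number of potential triangles: C(48, 3) = 17296.
Each occurs with probability p³ ≈ (0.10417)³ ≈ 1.1302807e-03.
By linearity: E[X] = C(48, 3)·p³ ≈ 17296 · 1.1302807e-03 ≈ 19.54933.
Here α = 1, so p = 5/n is exactly at the triangle threshold p ~ 1/n. Asymptotically E[X] → c³/6 = 5³/6 = 125/6 ≈ 20.83333, a bounded constant. In this regime the triangle count is asymptotically Poisson(c³/6).

E[X] ≈ 19.54933; in regime p = Θ(1/n^{1}) E[X] stays bounded (at the triangle threshold p ~ 1/n).


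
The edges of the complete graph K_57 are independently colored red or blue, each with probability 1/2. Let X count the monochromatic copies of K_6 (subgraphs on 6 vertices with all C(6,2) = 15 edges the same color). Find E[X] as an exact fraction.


Let X = Σ_S X_S over the C(57, 6) = 36288252 subsets S of size 6, where X_S = 1 if the K_6 on S is monochromatic.
For a fixed S, the K_6 on S has C(6, 2) = 15 edges. P[all 15 edges red] = (1/2)^15, and likewise for blue, so P[monochromatic] = 2·(1/2)^15 = 2^{1 − 15} = 1/16384.
By linearity: E[X] = C(57, 6) · 2^{1 − 15} = 36288252 · 1/16384 = 9072063/4096.
Numerically: E[X] ≈ 2214.859131.

E[X] = C(57,6)·2^(1−C(6,2)) = 9072063/4096 ≈ 2214.859131.


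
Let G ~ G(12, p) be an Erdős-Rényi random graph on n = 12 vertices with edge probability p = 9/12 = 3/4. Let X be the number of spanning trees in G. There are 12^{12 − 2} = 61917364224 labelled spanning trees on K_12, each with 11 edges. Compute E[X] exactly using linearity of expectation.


K_12 has 12^{12 − 2} = 61917364224 labelled spanning trees.
For each such spanning tree H, let X_H = 1 if all 11 edges of H are present in G. Then P[X_H = 1] = p^{11} = (3/4)^{11} = 177147/4194304.
By linearity: E[X] = Σ_H E[X_H] = 61917364224 · p^{11} = 61917364224 · 177147/4194304 = 10460353203/4.
Numerically: E[X] ≈ 2.62e+09.

E[X] = 61917364224 · (3/4)^{11} = 10460353203/4 ≈ 2.62e+09.


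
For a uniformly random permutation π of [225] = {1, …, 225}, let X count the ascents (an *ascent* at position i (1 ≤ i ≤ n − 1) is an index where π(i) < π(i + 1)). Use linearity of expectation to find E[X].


Write X = Σ X_I over i = 1, …, 224, with X_I the indicator of one ascent.
There are 224 indicators.
For each fixed i, the pair (π(i), π(i+1)) is a uniformly random ordered pair of distinct values from {1, …, 225}; by symmetry P[π(i) < π(i+1)] = 1/2.
By linearity: E[X] = 224 · (1/2) = (225 − 1) · (1/2) = 112 ≈ 112.000000.

E[X] = 112 = 112.000000.


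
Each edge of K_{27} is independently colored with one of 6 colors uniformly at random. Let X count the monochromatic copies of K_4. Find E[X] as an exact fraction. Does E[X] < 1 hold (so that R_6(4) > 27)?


E[X] = C(27, 4) · 6^{1 − 6} = 17550 · 6^{−5} = 17550/7776.
As a reduced fraction: E[X] = 325/144 ≈ 2.257.
Is E[X] < 1? NO.
Since E[X] ≥ 1, the first-moment bound is inconclusive at n = 27; it does NOT by itself certify R_6(4) > 27.

E[X] = 325/144 ≈ 2.257; E[X] ≥ 1; first-moment method inconclusive here.


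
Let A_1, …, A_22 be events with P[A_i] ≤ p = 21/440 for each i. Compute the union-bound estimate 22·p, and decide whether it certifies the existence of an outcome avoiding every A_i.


Union bound: P[∪_{i=1}^{22} A_i] ≤ Σ_i P[A_i] ≤ 22·p = 22·(21/440) = 21/20.
Numerically: 21/20 ≈ 1.05000.
Is 21/20 < 1? NO.
Since the bound 21/20 is ≥ 1, the union bound is uninformative here; it does NOT by itself certify existence.

22·p = 21/20 ≈ 1.05000; existence NOT certified by the union bound.
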